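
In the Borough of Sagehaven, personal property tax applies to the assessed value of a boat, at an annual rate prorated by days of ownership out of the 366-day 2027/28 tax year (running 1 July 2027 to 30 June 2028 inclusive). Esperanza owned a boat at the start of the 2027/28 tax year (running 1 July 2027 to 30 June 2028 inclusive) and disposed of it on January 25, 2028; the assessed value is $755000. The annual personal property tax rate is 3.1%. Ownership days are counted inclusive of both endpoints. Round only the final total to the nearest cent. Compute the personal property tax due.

$13365.15

Days held (July 1, 2027 – January 25, 2028): 209 out of 366
Tax = $755000 × 3.1% × 209/366 = $13365.1503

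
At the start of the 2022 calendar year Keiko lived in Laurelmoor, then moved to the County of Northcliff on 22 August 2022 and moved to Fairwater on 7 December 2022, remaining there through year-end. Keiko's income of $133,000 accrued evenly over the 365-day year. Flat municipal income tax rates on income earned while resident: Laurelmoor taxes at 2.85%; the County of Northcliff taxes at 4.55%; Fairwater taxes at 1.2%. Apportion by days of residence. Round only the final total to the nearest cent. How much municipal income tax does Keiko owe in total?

Laurelmoor, 1 January – 21 August 2022: 233 days → $133,000 × 2.85% × 233/365 = $2,419.6890
The County of Northcliff, 22 August – 6 December 2022: 107 days → $133,000 × 4.55% × 107/365 = $1,774.0014
Fairwater, 7 December – 31 December 2022: 25 days → $133,000 × 1.2% × 25/365 = $109.3151
Total = $4,303.0055

$4,303.01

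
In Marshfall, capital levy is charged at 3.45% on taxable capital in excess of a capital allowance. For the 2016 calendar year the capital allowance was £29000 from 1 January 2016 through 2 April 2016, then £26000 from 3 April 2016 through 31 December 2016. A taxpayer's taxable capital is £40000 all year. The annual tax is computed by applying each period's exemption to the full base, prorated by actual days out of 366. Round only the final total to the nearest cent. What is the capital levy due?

1 January – 2 April 2016: 93 days, exemption £29000 → (£40000 − £29000) × 3.45% × 93/366 = £96.4303
3 April – 31 December 2016: 273 days, exemption £26000 → (£40000 − £26000) × 3.45% × 273/366 = £360.2705
Total = £456.7008

£456.70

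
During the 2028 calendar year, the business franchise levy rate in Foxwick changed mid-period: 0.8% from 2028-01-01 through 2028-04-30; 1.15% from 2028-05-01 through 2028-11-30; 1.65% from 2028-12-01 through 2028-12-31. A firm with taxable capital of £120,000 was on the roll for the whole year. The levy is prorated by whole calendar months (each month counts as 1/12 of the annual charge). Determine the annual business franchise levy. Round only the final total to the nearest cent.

£1,290.00

2028-01-01 to 2028-04-30: 4 months at 0.8% → £120,000 × 0.8% × 4/12 = £320.0000
2028-05-01 to 2028-11-30: 7 months at 1.15% → £120,000 × 1.15% × 7/12 = £805.0000
2028-12-01 to 2028-12-31: 1 month at 1.65% → £120,000 × 1.65% × 1/12 = £165.0000
Total = £1,290.0000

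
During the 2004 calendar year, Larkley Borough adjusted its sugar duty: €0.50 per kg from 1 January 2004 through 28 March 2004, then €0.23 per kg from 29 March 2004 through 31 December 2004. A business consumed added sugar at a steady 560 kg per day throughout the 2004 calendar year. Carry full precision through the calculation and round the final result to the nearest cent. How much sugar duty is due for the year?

€60,446.40

1 January – 28 March 2004: 88 days × 560 kg/day = 49,280 kg at €0.50/kg → €24,640.00
29 March – 31 December 2004: 278 days × 560 kg/day = 155,680 kg at €0.23/kg → €35,806.40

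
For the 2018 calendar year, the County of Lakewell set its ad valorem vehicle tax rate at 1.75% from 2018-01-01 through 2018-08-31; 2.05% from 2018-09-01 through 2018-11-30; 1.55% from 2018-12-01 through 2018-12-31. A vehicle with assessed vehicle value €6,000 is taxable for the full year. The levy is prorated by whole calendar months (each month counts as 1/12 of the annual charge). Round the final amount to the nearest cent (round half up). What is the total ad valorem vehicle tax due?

€108.50

2018-01-01 to 2018-08-31: 8 months at 1.75% → €6,000 × 1.75% × 8/12 = €70.0000
2018-09-01 to 2018-11-30: 3 months at 2.05% → €6,000 × 2.05% × 3/12 = €30.7500
2018-12-01 to 2018-12-31: 1 month at 1.55% → €6,000 × 1.55% × 1/12 = €7.7500
Total = €108.5000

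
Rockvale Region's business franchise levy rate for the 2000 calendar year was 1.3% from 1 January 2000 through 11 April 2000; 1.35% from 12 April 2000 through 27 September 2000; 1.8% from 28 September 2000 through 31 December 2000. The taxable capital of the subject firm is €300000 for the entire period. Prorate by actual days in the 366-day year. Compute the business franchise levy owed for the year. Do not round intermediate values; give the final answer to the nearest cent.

€4358.61

1 January – 11 April 2000: 102 days at 1.3% → €300000 × 1.3% × 102/366 = €1086.8852
12 April – 27 September 2000: 169 days at 1.35% → €300000 × 1.35% × 169/366 = €1870.0820
28 September – 31 December 2000: 95 days at 1.8% → €300000 × 1.8% × 95/366 = €1401.6393
Total = €4358.6066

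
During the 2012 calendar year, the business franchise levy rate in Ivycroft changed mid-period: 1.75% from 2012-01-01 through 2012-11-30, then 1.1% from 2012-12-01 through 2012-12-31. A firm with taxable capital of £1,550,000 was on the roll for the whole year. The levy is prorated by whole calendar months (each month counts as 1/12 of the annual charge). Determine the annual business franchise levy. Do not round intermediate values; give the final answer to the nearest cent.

£26,285.42

2012-01-01 to 2012-11-30: 11 months at 1.75% → £1,550,000 × 1.75% × 11/12 = £24,864.5833
2012-12-01 to 2012-12-31: 1 month at 1.1% → £1,550,000 × 1.1% × 1/12 = £1,420.8333
Total = £26,285.4167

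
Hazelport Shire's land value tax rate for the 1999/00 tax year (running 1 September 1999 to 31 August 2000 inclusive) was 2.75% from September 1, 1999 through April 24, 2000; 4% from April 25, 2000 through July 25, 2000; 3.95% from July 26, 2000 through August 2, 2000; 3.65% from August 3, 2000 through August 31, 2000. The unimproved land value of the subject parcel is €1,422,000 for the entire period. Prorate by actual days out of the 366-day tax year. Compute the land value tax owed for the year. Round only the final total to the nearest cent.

September 1, 1999 – April 24, 2000: 237 days at 2.75% → €1,422,000 × 2.75% × 237/366 = €25,322.0902
April 25 – July 25, 2000: 92 days at 4% → €1,422,000 × 4% × 92/366 = €14,297.7049
July 26 – August 2, 2000: 8 days at 3.95% → €1,422,000 × 3.95% × 8/366 = €1,227.7377
August 3 – August 31, 2000: 29 days at 3.65% → €1,422,000 × 3.65% × 29/366 = €4,112.5328
Total = €44,960.0656

€44,960.07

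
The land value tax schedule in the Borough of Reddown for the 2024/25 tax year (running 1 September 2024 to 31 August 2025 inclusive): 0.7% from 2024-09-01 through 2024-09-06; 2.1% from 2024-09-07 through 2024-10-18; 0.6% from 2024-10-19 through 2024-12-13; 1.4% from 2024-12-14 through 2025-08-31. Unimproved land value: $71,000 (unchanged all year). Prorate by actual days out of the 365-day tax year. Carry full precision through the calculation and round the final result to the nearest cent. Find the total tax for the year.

2024-09-01 to 2024-09-06: 6 days at 0.7% → $71,000 × 0.7% × 6/365 = $8.1699
2024-09-07 to 2024-10-18: 42 days at 2.1% → $71,000 × 2.1% × 42/365 = $171.5671
2024-10-19 to 2024-12-13: 56 days at 0.6% → $71,000 × 0.6% × 56/365 = $65.3589
2024-12-14 to 2025-08-31: 261 days at 1.4% → $71,000 × 1.4% × 261/365 = $710.7781
Total = $955.8740

$955.87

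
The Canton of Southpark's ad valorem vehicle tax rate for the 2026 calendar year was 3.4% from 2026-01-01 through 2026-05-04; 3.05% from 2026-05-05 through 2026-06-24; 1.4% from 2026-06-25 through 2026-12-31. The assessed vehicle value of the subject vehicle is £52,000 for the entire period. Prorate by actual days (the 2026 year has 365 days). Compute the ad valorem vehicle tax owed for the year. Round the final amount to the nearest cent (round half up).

2026-01-01 to 2026-05-04: 124 days at 3.4% → £52,000 × 3.4% × 124/365 = £600.6356
2026-05-05 to 2026-06-24: 51 days at 3.05% → £52,000 × 3.05% × 51/365 = £221.6055
2026-06-25 to 2026-12-31: 190 days at 1.4% → £52,000 × 1.4% × 190/365 = £378.9589
Total = £1,201.2000

£1,201.20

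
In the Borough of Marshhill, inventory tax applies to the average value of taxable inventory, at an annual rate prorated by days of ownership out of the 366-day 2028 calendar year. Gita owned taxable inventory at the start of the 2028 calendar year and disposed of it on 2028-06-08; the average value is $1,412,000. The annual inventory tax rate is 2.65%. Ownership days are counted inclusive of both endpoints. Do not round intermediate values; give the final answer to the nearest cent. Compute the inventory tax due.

Days held (2028-01-01 to 2028-06-08): 160 out of 366
Tax = $1,412,000 × 2.65% × 160/366 = $16,357.5956

$16,357.60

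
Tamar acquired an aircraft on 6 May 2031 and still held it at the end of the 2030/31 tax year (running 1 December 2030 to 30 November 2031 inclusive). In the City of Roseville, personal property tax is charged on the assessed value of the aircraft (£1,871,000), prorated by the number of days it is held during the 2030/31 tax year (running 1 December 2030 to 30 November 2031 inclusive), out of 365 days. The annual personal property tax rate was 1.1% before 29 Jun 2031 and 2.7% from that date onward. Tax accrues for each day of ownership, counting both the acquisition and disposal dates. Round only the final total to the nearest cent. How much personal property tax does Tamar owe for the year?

6 May – 28 Jun 2031: 54 days at 1.1% → £1,871,000 × 1.1% × 54/365 = £3,044.8603
29 Jun – 30 Nov 2031: 155 days at 2.7% → £1,871,000 × 2.7% × 155/365 = £21,452.4247
Total = £24,497.2849

£24,497.28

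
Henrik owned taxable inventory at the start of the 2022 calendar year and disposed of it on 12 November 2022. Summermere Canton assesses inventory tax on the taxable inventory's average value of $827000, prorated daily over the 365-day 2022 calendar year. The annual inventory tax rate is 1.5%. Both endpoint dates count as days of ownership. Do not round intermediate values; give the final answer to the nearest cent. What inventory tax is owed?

$10739.67

Days held (1 January – 12 November 2022): 316 out of 365
Tax = $827000 × 1.5% × 316/365 = $10739.6712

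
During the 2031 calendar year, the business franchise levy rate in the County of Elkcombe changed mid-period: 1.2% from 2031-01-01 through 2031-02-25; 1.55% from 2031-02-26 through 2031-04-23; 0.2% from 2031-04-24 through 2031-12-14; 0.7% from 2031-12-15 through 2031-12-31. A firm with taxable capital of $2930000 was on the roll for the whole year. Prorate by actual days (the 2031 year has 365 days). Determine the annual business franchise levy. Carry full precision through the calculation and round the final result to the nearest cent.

2031-01-01 to 2031-02-25: 56 days at 1.2% → $2930000 × 1.2% × 56/365 = $5394.4110
2031-02-26 to 2031-04-23: 57 days at 1.55% → $2930000 × 1.55% × 57/365 = $7092.2055
2031-04-24 to 2031-12-14: 235 days at 0.2% → $2930000 × 0.2% × 235/365 = $3772.8767
2031-12-15 to 2031-12-31: 17 days at 0.7% → $2930000 × 0.7% × 17/365 = $955.2603
Total = $17214.7534

$17214.75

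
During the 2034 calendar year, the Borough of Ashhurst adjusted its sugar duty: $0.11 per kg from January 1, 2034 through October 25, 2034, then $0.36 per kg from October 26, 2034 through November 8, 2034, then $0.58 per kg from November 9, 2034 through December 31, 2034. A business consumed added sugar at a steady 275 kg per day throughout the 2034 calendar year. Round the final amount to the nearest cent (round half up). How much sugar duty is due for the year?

$18854.00

January 1 – October 25, 2034: 298 days × 275 kg/day = 81,950 kg at $0.11/kg → $9014.50
October 26 – November 8, 2034: 14 days × 275 kg/day = 3,850 kg at $0.36/kg → $1386.00
November 9 – December 31, 2034: 53 days × 275 kg/day = 14,575 kg at $0.58/kg → $8453.50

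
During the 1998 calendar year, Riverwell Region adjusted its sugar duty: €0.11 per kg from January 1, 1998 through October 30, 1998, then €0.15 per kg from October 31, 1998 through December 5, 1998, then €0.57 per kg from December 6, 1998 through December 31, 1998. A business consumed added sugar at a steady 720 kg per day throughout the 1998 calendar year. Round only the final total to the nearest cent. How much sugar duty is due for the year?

€38,556.00

January 1 – October 30, 1998: 303 days × 720 kg/day = 218,160 kg at €0.11/kg → €23,997.60
October 31 – December 5, 1998: 36 days × 720 kg/day = 25,920 kg at €0.15/kg → €3,888.00
December 6 – December 31, 1998: 26 days × 720 kg/day = 18,720 kg at €0.57/kg → €10,670.40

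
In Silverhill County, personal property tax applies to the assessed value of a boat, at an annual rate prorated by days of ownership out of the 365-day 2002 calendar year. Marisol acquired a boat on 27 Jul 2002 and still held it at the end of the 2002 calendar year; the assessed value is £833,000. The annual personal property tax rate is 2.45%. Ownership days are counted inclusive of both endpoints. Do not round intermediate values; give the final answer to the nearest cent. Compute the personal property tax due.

Days held (27 Jul – 31 Dec 2002): 158 out of 365
Tax = £833,000 × 2.45% × 158/365 = £8,834.3644

£8,834.36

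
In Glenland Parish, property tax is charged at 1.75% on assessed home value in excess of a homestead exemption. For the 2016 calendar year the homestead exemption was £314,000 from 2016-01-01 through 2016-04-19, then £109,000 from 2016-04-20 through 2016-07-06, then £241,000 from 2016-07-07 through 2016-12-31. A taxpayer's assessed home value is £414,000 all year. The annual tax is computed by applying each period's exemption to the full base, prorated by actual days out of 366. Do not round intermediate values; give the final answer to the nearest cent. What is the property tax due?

2016-01-01 to 2016-04-19: 110 days, exemption £314,000 → (£414,000 − £314,000) × 1.75% × 110/366 = £525.9563
2016-04-20 to 2016-07-06: 78 days, exemption £109,000 → (£414,000 − £109,000) × 1.75% × 78/366 = £1,137.5000
2016-07-07 to 2016-12-31: 178 days, exemption £241,000 → (£414,000 − £241,000) × 1.75% × 178/366 = £1,472.3907
Total = £3,135.8470

£3,135.85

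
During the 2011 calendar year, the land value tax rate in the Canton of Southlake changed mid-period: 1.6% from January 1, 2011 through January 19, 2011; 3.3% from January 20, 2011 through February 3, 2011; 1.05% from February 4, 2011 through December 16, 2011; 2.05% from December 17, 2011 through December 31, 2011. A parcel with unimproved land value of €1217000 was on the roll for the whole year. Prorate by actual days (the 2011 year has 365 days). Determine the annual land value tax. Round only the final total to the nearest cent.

January 1 – January 19, 2011: 19 days at 1.6% → €1217000 × 1.6% × 19/365 = €1013.6110
January 20 – February 3, 2011: 15 days at 3.3% → €1217000 × 3.3% × 15/365 = €1650.4521
February 4 – December 16, 2011: 316 days at 1.05% → €1217000 × 1.05% × 316/365 = €11063.0301
December 17 – December 31, 2011: 15 days at 2.05% → €1217000 × 2.05% × 15/365 = €1025.2808
Total = €14752.3740

€14752.37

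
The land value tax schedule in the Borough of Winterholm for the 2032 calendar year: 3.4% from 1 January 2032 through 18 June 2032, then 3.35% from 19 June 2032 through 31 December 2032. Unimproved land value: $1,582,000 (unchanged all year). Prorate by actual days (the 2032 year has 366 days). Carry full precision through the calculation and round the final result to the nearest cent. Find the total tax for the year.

1 January – 18 June 2032: 170 days at 3.4% → $1,582,000 × 3.4% × 170/366 = $24,983.4973
19 June – 31 December 2032: 196 days at 3.35% → $1,582,000 × 3.35% × 196/366 = $28,380.9071
Total = $53,364.4044

$53,364.40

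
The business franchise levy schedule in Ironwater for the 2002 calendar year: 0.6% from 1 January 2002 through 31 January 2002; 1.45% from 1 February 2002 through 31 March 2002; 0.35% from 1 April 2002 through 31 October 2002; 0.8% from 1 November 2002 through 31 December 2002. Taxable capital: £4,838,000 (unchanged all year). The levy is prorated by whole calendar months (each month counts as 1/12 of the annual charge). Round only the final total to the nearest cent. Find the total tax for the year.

1 January – 31 January 2002: 1 month at 0.6% → £4,838,000 × 0.6% × 1/12 = £2,419.0000
1 February – 31 March 2002: 2 months at 1.45% → £4,838,000 × 1.45% × 2/12 = £11,691.8333
1 April – 31 October 2002: 7 months at 0.35% → £4,838,000 × 0.35% × 7/12 = £9,877.5833
1 November – 31 December 2002: 2 months at 0.8% → £4,838,000 × 0.8% × 2/12 = £6,450.6667
Total = £30,439.0833

£30,439.08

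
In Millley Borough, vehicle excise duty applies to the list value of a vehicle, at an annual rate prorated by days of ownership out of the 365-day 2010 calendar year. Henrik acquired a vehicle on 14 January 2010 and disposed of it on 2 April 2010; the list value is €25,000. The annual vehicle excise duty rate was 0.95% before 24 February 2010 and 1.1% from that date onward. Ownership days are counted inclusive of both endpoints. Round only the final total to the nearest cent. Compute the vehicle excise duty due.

14 January – 23 February 2010: 41 days at 0.95% → €25,000 × 0.95% × 41/365 = €26.6781
24 February – 2 April 2010: 38 days at 1.1% → €25,000 × 1.1% × 38/365 = €28.6301
Total = €55.3082

€55.31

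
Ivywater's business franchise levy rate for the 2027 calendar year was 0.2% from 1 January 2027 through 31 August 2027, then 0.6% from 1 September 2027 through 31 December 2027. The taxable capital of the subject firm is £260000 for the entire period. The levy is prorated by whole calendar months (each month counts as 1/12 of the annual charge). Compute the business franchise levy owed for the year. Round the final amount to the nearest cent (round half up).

1 January – 31 August 2027: 8 months at 0.2% → £260000 × 0.2% × 8/12 = £346.6667
1 September – 31 December 2027: 4 months at 0.6% → £260000 × 0.6% × 4/12 = £520.0000
Total = £866.6667

£866.67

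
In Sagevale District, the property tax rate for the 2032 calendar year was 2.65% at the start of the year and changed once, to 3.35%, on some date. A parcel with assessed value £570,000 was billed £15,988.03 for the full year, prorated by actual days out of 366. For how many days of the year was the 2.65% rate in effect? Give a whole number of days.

Let d = days at the first rate; then 366 − d days at the second rate.
£570,000 × [2.65%·d + 3.35%·(366−d)] / 366 = £15,988.03
Solving gives d = 285, so the new rate took effect on 12 October 2032.

285 days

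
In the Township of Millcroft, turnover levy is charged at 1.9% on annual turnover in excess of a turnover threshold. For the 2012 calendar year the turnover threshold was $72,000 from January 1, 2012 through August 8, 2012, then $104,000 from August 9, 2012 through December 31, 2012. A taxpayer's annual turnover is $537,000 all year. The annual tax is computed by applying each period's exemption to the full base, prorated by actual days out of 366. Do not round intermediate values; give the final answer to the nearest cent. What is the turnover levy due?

January 1 – August 8, 2012: 221 days, exemption $72,000 → ($537,000 − $72,000) × 1.9% × 221/366 = $5,334.7951
August 9 – December 31, 2012: 145 days, exemption $104,000 → ($537,000 − $104,000) × 1.9% × 145/366 = $3,259.3306
Total = $8,594.1257

$8,594.13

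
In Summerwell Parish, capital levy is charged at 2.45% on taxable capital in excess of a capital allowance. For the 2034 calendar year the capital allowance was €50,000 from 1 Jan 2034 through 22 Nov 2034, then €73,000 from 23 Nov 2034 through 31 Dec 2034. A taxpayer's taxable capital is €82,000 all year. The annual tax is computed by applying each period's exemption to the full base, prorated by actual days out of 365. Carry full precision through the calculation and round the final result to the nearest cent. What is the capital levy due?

1 Jan – 22 Nov 2034: 326 days, exemption €50,000 → (€82,000 − €50,000) × 2.45% × 326/365 = €700.2301
23 Nov – 31 Dec 2034: 39 days, exemption €73,000 → (€82,000 − €73,000) × 2.45% × 39/365 = €23.5603
Total = €723.7904

€723.79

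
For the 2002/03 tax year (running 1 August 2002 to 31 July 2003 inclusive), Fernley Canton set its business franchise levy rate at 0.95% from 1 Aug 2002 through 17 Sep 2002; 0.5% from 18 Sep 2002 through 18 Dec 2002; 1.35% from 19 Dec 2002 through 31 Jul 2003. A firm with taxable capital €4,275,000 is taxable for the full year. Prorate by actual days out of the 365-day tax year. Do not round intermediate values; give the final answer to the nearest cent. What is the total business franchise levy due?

€46,304.69

1 Aug – 17 Sep 2002: 48 days at 0.95% → €4,275,000 × 0.95% × 48/365 = €5,340.8219
18 Sep – 18 Dec 2002: 92 days at 0.5% → €4,275,000 × 0.5% × 92/365 = €5,387.6712
19 Dec 2002 – 31 Jul 2003: 225 days at 1.35% → €4,275,000 × 1.35% × 225/365 = €35,576.1986
Total = €46,304.6918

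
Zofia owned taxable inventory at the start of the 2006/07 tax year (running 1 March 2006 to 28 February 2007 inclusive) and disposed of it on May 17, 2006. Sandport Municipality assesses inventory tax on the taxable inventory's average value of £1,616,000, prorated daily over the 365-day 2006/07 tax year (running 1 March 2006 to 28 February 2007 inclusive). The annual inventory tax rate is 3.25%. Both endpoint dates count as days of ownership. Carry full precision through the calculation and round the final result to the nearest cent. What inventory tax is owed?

£11,223.45

Days held (March 1 – May 17, 2006): 78 out of 365
Tax = £1,616,000 × 3.25% × 78/365 = £11,223.4521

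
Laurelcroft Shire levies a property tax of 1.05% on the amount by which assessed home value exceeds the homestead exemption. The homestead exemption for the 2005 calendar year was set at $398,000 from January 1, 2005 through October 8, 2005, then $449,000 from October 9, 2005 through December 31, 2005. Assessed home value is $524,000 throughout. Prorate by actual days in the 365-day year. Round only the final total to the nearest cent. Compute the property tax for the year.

$1,199.76

January 1 – October 8, 2005: 281 days, exemption $398,000 → ($524,000 − $398,000) × 1.05% × 281/365 = $1,018.5288
October 9 – December 31, 2005: 84 days, exemption $449,000 → ($524,000 − $449,000) × 1.05% × 84/365 = $181.2329
Total = $1,199.7616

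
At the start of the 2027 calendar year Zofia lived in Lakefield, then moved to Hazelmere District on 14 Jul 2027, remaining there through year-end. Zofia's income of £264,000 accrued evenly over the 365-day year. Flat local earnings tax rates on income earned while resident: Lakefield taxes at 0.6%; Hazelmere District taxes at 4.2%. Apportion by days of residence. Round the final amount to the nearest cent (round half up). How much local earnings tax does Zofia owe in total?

£6,036.56

Lakefield, 1 Jan – 13 Jul 2027: 194 days → £264,000 × 0.6% × 194/365 = £841.9068
Hazelmere District, 14 Jul – 31 Dec 2027: 171 days → £264,000 × 4.2% × 171/365 = £5,194.6521
Total = £6,036.5589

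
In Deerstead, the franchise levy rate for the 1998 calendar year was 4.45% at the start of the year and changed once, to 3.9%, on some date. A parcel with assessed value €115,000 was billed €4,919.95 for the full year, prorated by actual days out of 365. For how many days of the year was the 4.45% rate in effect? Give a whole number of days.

Let d = days at the first rate; then 365 − d days at the second rate.
€115,000 × [4.45%·d + 3.9%·(365−d)] / 365 = €4,919.95
Solving gives d = 251, so the new rate took effect on 9 September 1998.

251 days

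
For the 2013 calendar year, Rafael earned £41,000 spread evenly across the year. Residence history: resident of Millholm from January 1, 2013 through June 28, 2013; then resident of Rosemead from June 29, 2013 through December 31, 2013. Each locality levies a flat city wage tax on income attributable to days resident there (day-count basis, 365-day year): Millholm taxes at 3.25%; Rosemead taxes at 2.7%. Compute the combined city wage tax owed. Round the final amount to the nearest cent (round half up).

Millholm, January 1 – June 28, 2013: 179 days → £41,000 × 3.25% × 179/365 = £653.4726
Rosemead, June 29 – December 31, 2013: 186 days → £41,000 × 2.7% × 186/365 = £564.1151
Total = £1,217.5877

£1,217.59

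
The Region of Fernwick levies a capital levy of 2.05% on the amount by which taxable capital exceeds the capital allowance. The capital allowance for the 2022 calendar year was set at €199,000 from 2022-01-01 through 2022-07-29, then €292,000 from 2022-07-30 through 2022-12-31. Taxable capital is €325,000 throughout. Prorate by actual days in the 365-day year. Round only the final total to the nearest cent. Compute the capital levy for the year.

2022-01-01 to 2022-07-29: 210 days, exemption €199,000 → (€325,000 − €199,000) × 2.05% × 210/365 = €1,486.1096
2022-07-30 to 2022-12-31: 155 days, exemption €292,000 → (€325,000 − €292,000) × 2.05% × 155/365 = €287.2808
Total = €1,773.3904

€1,773.39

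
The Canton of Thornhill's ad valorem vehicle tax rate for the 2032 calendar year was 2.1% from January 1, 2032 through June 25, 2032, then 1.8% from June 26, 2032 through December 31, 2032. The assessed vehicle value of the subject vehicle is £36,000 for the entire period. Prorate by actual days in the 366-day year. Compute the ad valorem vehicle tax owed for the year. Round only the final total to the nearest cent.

£700.23

January 1 – June 25, 2032: 177 days at 2.1% → £36,000 × 2.1% × 177/366 = £365.6066
June 26 – December 31, 2032: 189 days at 1.8% → £36,000 × 1.8% × 189/366 = £334.6230
Total = £700.2295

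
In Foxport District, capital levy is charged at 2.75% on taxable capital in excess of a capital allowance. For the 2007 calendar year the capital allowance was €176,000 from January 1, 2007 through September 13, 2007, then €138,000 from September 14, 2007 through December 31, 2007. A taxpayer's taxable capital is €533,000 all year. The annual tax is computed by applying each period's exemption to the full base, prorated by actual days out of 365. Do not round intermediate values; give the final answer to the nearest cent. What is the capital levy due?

€10,129.57

January 1 – September 13, 2007: 256 days, exemption €176,000 → (€533,000 − €176,000) × 2.75% × 256/365 = €6,885.6986
September 14 – December 31, 2007: 109 days, exemption €138,000 → (€533,000 − €138,000) × 2.75% × 109/365 = €3,243.8699
Total = €10,129.5685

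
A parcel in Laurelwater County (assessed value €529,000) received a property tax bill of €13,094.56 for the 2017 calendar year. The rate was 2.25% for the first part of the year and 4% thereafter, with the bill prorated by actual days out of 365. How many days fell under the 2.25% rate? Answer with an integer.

318 days

Let d = days at the first rate; then 365 − d days at the second rate.
€529,000 × [2.25%·d + 4%·(365−d)] / 365 = €13,094.56
Solving gives d = 318, so the new rate took effect on 15 Nov 2017.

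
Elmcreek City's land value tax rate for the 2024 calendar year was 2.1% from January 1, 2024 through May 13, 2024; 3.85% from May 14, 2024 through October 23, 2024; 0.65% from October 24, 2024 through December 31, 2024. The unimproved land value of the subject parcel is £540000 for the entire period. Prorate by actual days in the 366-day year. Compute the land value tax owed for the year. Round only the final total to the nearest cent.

January 1 – May 13, 2024: 134 days at 2.1% → £540000 × 2.1% × 134/366 = £4151.8033
May 14 – October 23, 2024: 163 days at 3.85% → £540000 × 3.85% × 163/366 = £9258.9344
October 24 – December 31, 2024: 69 days at 0.65% → £540000 × 0.65% × 69/366 = £661.7213
Total = £14072.4590

£14072.46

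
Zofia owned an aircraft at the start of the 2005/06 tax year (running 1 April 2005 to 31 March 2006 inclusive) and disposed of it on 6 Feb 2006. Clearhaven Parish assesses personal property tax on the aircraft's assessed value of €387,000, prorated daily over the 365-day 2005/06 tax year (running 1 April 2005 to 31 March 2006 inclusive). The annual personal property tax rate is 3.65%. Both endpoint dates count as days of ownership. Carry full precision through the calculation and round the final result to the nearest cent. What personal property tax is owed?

€12,074.40

Days held (1 Apr 2005 – 6 Feb 2006): 312 out of 365
Tax = €387,000 × 3.65% × 312/365 = €12,074.4000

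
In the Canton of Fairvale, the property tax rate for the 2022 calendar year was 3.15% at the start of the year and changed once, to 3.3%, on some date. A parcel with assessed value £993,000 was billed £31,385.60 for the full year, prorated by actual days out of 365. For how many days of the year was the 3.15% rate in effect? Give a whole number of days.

Let d = days at the first rate; then 365 − d days at the second rate.
£993,000 × [3.15%·d + 3.3%·(365−d)] / 365 = £31,385.60
Solving gives d = 339, so the new rate took effect on 6 December 2022.

339 days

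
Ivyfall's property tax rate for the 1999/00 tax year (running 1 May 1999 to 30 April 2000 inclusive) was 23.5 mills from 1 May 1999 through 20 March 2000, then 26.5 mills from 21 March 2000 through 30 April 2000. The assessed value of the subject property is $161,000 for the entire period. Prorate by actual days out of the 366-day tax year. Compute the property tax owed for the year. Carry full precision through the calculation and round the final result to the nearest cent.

$3,837.61

1 May 1999 – 20 March 2000: 325 days at 23.5 mills → $161,000 × 2.35% × 325/366 = $3,359.6653
21 March – 30 April 2000: 41 days at 26.5 mills → $161,000 × 2.65% × 41/366 = $477.9413
Total = $3,837.6066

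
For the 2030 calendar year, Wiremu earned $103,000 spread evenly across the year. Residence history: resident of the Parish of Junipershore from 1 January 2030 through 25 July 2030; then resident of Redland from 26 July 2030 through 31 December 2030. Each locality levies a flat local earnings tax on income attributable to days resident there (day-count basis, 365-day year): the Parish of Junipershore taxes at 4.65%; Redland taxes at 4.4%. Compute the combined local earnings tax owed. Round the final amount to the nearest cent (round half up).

$4,677.33

The Parish of Junipershore, 1 January – 25 July 2030: 206 days → $103,000 × 4.65% × 206/365 = $2,703.1151
Redland, 26 July – 31 December 2030: 159 days → $103,000 × 4.4% × 159/365 = $1,974.2137
Total = $4,677.3288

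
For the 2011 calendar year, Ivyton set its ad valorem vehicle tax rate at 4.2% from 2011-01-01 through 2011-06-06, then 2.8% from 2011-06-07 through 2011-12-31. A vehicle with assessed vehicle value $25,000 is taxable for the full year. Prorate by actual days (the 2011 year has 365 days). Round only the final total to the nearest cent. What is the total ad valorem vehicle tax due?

$850.55

2011-01-01 to 2011-06-06: 157 days at 4.2% → $25,000 × 4.2% × 157/365 = $451.6438
2011-06-07 to 2011-12-31: 208 days at 2.8% → $25,000 × 2.8% × 208/365 = $398.9041
Total = $850.5479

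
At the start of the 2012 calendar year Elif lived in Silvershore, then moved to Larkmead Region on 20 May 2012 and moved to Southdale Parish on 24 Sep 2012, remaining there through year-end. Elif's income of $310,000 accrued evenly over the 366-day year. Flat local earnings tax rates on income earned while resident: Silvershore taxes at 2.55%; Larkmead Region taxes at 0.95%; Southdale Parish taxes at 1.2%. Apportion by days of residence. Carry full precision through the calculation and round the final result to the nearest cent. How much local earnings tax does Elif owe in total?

$5,051.90

Silvershore, 1 Jan – 19 May 2012: 140 days → $310,000 × 2.55% × 140/366 = $3,023.7705
Larkmead Region, 20 May – 23 Sep 2012: 127 days → $310,000 × 0.95% × 127/366 = $1,021.8989
Southdale Parish, 24 Sep – 31 Dec 2012: 99 days → $310,000 × 1.2% × 99/366 = $1,006.2295
Total = $5,051.8989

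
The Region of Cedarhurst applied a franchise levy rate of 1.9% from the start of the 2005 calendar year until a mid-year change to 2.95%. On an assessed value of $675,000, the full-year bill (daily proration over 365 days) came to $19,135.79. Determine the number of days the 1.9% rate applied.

Let d = days at the first rate; then 365 − d days at the second rate.
$675,000 × [1.9%·d + 2.95%·(365−d)] / 365 = $19,135.79
Solving gives d = 40, so the new rate took effect on 10 February 2005.

40 days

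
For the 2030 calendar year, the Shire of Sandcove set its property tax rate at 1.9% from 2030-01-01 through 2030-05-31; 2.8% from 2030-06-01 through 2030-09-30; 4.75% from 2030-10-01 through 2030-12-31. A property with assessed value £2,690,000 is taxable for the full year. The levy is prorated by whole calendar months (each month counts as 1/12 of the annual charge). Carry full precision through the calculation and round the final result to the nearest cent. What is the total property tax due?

2030-01-01 to 2030-05-31: 5 months at 1.9% → £2,690,000 × 1.9% × 5/12 = £21,295.8333
2030-06-01 to 2030-09-30: 4 months at 2.8% → £2,690,000 × 2.8% × 4/12 = £25,106.6667
2030-10-01 to 2030-12-31: 3 months at 4.75% → £2,690,000 × 4.75% × 3/12 = £31,943.7500
Total = £78,346.2500

£78,346.25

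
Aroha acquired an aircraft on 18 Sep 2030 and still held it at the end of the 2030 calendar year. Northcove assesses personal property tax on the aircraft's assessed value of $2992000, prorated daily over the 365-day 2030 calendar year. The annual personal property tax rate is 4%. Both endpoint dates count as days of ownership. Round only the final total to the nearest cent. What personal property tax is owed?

$34428.49

Days held (18 Sep – 31 Dec 2030): 105 out of 365
Tax = $2992000 × 4% × 105/365 = $34428.4932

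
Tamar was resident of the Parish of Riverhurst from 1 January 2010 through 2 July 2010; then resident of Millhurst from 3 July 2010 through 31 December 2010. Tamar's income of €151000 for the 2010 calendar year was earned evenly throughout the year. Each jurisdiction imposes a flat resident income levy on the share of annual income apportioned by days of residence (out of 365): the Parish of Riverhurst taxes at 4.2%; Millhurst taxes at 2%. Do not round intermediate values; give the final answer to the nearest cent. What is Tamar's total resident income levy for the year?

The Parish of Riverhurst, 1 January – 2 July 2010: 183 days → €151000 × 4.2% × 183/365 = €3179.6877
Millhurst, 3 July – 31 December 2010: 182 days → €151000 × 2% × 182/365 = €1505.8630
Total = €4685.5507

€4685.55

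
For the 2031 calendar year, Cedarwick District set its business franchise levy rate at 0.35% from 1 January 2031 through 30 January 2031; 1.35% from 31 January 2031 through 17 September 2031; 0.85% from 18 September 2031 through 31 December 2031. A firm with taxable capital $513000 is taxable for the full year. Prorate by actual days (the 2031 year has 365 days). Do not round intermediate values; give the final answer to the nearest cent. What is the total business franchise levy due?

$5765.98

1 January – 30 January 2031: 30 days at 0.35% → $513000 × 0.35% × 30/365 = $147.5753
31 January – 17 September 2031: 230 days at 1.35% → $513000 × 1.35% × 230/365 = $4364.0137
18 September – 31 December 2031: 105 days at 0.85% → $513000 × 0.85% × 105/365 = $1254.3904
Total = $5765.9795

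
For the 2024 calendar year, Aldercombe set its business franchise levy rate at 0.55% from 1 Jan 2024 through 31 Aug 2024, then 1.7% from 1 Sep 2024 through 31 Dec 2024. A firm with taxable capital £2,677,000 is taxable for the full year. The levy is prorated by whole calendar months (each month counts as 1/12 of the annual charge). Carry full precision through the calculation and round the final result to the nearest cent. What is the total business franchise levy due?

£24,985.33

1 Jan – 31 Aug 2024: 8 months at 0.55% → £2,677,000 × 0.55% × 8/12 = £9,815.6667
1 Sep – 31 Dec 2024: 4 months at 1.7% → £2,677,000 × 1.7% × 4/12 = £15,169.6667
Total = £24,985.3333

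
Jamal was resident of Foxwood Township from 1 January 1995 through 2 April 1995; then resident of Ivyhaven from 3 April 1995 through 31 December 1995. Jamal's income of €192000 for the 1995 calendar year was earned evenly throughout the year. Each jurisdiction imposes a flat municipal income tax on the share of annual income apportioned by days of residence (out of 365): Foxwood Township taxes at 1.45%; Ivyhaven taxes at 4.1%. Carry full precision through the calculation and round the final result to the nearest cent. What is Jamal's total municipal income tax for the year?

Foxwood Township, 1 January – 2 April 1995: 92 days → €192000 × 1.45% × 92/365 = €701.7205
Ivyhaven, 3 April – 31 December 1995: 273 days → €192000 × 4.1% × 273/365 = €5887.8247
Total = €6589.5452

€6589.55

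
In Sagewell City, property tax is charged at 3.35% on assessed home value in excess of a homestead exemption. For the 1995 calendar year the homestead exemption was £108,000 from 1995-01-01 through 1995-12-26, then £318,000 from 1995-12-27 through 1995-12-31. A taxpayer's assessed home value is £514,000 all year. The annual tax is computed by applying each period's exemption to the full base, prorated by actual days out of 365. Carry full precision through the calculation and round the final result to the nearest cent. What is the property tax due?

£13,504.63

1995-01-01 to 1995-12-26: 360 days, exemption £108,000 → (£514,000 − £108,000) × 3.35% × 360/365 = £13,414.6849
1995-12-27 to 1995-12-31: 5 days, exemption £318,000 → (£514,000 − £318,000) × 3.35% × 5/365 = £89.9452
Total = £13,504.6301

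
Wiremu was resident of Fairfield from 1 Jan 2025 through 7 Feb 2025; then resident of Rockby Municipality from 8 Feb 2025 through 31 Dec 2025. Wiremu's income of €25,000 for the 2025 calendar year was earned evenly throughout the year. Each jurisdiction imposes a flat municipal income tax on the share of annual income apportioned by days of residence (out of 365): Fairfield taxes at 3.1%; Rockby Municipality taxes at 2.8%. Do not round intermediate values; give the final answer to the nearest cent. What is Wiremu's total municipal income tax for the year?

Fairfield, 1 Jan – 7 Feb 2025: 38 days → €25,000 × 3.1% × 38/365 = €80.6849
Rockby Municipality, 8 Feb – 31 Dec 2025: 327 days → €25,000 × 2.8% × 327/365 = €627.1233
Total = €707.8082

€707.81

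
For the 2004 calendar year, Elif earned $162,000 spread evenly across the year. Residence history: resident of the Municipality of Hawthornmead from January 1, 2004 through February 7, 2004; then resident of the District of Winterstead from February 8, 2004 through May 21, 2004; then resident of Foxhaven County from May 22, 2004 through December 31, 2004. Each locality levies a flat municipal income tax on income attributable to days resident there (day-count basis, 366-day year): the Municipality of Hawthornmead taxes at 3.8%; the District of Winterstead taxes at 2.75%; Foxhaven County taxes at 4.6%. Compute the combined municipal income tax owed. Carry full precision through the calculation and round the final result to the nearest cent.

The Municipality of Hawthornmead, January 1 – February 7, 2004: 38 days → $162,000 × 3.8% × 38/366 = $639.1475
The District of Winterstead, February 8 – May 21, 2004: 104 days → $162,000 × 2.75% × 104/366 = $1,265.9016
Foxhaven County, May 22 – December 31, 2004: 224 days → $162,000 × 4.6% × 224/366 = $4,560.7869
Total = $6,465.8361

$6,465.84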